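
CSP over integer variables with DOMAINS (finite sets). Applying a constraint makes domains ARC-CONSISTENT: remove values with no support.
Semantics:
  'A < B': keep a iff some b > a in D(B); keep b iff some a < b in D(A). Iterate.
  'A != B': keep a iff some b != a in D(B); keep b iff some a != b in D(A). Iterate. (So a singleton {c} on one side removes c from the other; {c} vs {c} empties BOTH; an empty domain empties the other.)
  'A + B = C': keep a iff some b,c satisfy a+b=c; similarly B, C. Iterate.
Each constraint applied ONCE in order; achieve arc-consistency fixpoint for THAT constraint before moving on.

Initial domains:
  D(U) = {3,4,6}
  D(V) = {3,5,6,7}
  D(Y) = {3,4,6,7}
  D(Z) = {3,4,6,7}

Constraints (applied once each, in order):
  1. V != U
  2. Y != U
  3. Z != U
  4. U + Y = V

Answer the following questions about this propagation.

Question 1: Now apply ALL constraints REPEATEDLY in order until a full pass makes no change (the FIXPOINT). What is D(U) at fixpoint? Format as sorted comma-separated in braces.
pass 0 (initial): D(U)={3,4,6}
pass 1: U {3,4,6}->{3,4}; V {3,5,6,7}->{6,7}; Y {3,4,6,7}->{3,4}
pass 2: no change
Fixpoint after 2 passes: D(U) = {3,4}

Answer: {3,4}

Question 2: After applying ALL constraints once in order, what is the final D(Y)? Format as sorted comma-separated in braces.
Answer: {3,4}

Derivation:
Constraint 1 (V != U) on D(V)={3,5,6,7} D(U)={3,4,6}: no change
Constraint 2 (Y != U) on D(Y)={3,4,6,7} D(U)={3,4,6}: no change
Constraint 3 (Z != U) on D(Z)={3,4,6,7} D(U)={3,4,6}: no change
Constraint 4 (U + Y = V) on D(U)={3,4,6} D(Y)={3,4,6,7} D(V)={3,5,6,7}: U {3,4,6}->{3,4}; Y {3,4,6,7}->{3,4}; V {3,5,6,7}->{6,7}
So after all 4 constraints: D(Y) = {3,4}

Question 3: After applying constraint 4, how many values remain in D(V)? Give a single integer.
Answer: 2

Derivation:
Constraint 1 (V != U) on D(V)={3,5,6,7} D(U)={3,4,6}: no change
Constraint 2 (Y != U) on D(Y)={3,4,6,7} D(U)={3,4,6}: no change
Constraint 3 (Z != U) on D(Z)={3,4,6,7} D(U)={3,4,6}: no change
Constraint 4 (U + Y = V) on D(U)={3,4,6} D(Y)={3,4,6,7} D(V)={3,5,6,7}: U {3,4,6}->{3,4}; Y {3,4,6,7}->{3,4}; V {3,5,6,7}->{6,7}
So after constraint 4: D(V)={6,7}, size = 2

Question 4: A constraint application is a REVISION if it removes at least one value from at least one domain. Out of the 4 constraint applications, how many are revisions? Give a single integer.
Constraint 1 (V != U) on D(V)={3,5,6,7} D(U)={3,4,6}: no change => not a revision
Constraint 2 (Y != U) on D(Y)={3,4,6,7} D(U)={3,4,6}: no change => not a revision
Constraint 3 (Z != U) on D(Z)={3,4,6,7} D(U)={3,4,6}: no change => not a revision
Constraint 4 (U + Y = V) on D(U)={3,4,6} D(Y)={3,4,6,7} D(V)={3,5,6,7}: U {3,4,6}->{3,4}; Y {3,4,6,7}->{3,4}; V {3,5,6,7}->{6,7} => REVISION
Total revisions = 1

Answer: 1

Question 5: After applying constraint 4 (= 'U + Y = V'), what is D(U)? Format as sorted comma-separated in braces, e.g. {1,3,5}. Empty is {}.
Constraint 1 (V != U) on D(V)={3,5,6,7} D(U)={3,4,6}: no change
Constraint 2 (Y != U) on D(Y)={3,4,6,7} D(U)={3,4,6}: no change
Constraint 3 (Z != U) on D(Z)={3,4,6,7} D(U)={3,4,6}: no change
Constraint 4 (U + Y = V) on D(U)={3,4,6} D(Y)={3,4,6,7} D(V)={3,5,6,7}: U {3,4,6}->{3,4}; Y {3,4,6,7}->{3,4}; V {3,5,6,7}->{6,7}
So after constraint 4: D(U) = {3,4}

Answer: {3,4}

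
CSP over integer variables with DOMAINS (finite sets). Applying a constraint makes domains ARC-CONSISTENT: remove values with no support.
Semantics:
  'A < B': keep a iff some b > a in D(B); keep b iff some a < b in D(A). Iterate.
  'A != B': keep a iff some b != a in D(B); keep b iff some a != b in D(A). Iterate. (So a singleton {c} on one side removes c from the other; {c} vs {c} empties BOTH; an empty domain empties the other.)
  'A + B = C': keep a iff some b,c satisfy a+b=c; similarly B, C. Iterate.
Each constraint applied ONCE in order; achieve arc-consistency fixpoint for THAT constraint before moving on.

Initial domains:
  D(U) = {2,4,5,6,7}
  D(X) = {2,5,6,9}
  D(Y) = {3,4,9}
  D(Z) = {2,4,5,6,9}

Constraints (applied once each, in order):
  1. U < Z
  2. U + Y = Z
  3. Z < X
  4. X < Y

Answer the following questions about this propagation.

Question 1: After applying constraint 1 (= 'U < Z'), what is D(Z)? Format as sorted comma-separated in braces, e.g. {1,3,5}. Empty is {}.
Constraint 1 (U < Z) on D(U)={2,4,5,6,7} D(Z)={2,4,5,6,9}: Z {2,4,5,6,9}->{4,5,6,9}
So after constraint 1: D(Z) = {4,5,6,9}

Answer: {4,5,6,9}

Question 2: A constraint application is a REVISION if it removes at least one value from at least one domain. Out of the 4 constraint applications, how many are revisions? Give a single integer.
Answer: 4

Derivation:
Constraint 1 (U < Z) on D(U)={2,4,5,6,7} D(Z)={2,4,5,6,9}: Z {2,4,5,6,9}->{4,5,6,9} => REVISION
Constraint 2 (U + Y = Z) on D(U)={2,4,5,6,7} D(Y)={3,4,9} D(Z)={4,5,6,9}: U {2,4,5,6,7}->{2,5,6}; Y {3,4,9}->{3,4}; Z {4,5,6,9}->{5,6,9} => REVISION
Constraint 3 (Z < X) on D(Z)={5,6,9} D(X)={2,5,6,9}: Z {5,6,9}->{5,6}; X {2,5,6,9}->{6,9} => REVISION
Constraint 4 (X < Y) on D(X)={6,9} D(Y)={3,4}: X {6,9}->{}; Y {3,4}->{} => REVISION
Total revisions = 4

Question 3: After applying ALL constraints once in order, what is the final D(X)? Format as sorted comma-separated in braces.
Constraint 1 (U < Z) on D(U)={2,4,5,6,7} D(Z)={2,4,5,6,9}: Z {2,4,5,6,9}->{4,5,6,9}
Constraint 2 (U + Y = Z) on D(U)={2,4,5,6,7} D(Y)={3,4,9} D(Z)={4,5,6,9}: U {2,4,5,6,7}->{2,5,6}; Y {3,4,9}->{3,4}; Z {4,5,6,9}->{5,6,9}
Constraint 3 (Z < X) on D(Z)={5,6,9} D(X)={2,5,6,9}: Z {5,6,9}->{5,6}; X {2,5,6,9}->{6,9}
Constraint 4 (X < Y) on D(X)={6,9} D(Y)={3,4}: X {6,9}->{}; Y {3,4}->{}
So after all 4 constraints: D(X) = {}

Answer: {}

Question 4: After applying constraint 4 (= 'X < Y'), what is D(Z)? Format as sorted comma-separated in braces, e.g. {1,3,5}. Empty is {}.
Constraint 1 (U < Z) on D(U)={2,4,5,6,7} D(Z)={2,4,5,6,9}: Z {2,4,5,6,9}->{4,5,6,9}
Constraint 2 (U + Y = Z) on D(U)={2,4,5,6,7} D(Y)={3,4,9} D(Z)={4,5,6,9}: U {2,4,5,6,7}->{2,5,6}; Y {3,4,9}->{3,4}; Z {4,5,6,9}->{5,6,9}
Constraint 3 (Z < X) on D(Z)={5,6,9} D(X)={2,5,6,9}: Z {5,6,9}->{5,6}; X {2,5,6,9}->{6,9}
Constraint 4 (X < Y) on D(X)={6,9} D(Y)={3,4}: X {6,9}->{}; Y {3,4}->{}
So after constraint 4: D(Z) = {5,6}

Answer: {5,6}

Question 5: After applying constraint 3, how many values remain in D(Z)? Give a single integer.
Constraint 1 (U < Z) on D(U)={2,4,5,6,7} D(Z)={2,4,5,6,9}: Z {2,4,5,6,9}->{4,5,6,9}
Constraint 2 (U + Y = Z) on D(U)={2,4,5,6,7} D(Y)={3,4,9} D(Z)={4,5,6,9}: U {2,4,5,6,7}->{2,5,6}; Y {3,4,9}->{3,4}; Z {4,5,6,9}->{5,6,9}
Constraint 3 (Z < X) on D(Z)={5,6,9} D(X)={2,5,6,9}: Z {5,6,9}->{5,6}; X {2,5,6,9}->{6,9}
So after constraint 3: D(Z)={5,6}, size = 2

Answer: 2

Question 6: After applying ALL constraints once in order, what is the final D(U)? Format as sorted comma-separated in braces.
Answer: {2,5,6}

Derivation:
Constraint 1 (U < Z) on D(U)={2,4,5,6,7} D(Z)={2,4,5,6,9}: Z {2,4,5,6,9}->{4,5,6,9}
Constraint 2 (U + Y = Z) on D(U)={2,4,5,6,7} D(Y)={3,4,9} D(Z)={4,5,6,9}: U {2,4,5,6,7}->{2,5,6}; Y {3,4,9}->{3,4}; Z {4,5,6,9}->{5,6,9}
Constraint 3 (Z < X) on D(Z)={5,6,9} D(X)={2,5,6,9}: Z {5,6,9}->{5,6}; X {2,5,6,9}->{6,9}
Constraint 4 (X < Y) on D(X)={6,9} D(Y)={3,4}: X {6,9}->{}; Y {3,4}->{}
So after all 4 constraints: D(U) = {2,5,6}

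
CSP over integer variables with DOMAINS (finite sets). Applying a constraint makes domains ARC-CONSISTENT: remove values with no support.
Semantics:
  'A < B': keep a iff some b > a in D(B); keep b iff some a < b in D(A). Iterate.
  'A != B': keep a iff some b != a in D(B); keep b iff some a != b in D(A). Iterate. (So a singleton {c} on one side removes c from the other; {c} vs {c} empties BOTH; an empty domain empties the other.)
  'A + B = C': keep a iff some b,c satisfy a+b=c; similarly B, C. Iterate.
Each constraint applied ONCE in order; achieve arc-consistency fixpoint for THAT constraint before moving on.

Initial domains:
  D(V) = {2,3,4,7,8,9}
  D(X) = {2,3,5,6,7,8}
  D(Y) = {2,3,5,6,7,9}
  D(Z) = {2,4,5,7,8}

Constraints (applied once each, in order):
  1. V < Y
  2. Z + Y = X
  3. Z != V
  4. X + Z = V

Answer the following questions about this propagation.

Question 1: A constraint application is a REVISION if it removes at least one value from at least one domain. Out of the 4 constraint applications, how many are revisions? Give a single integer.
Answer: 3

Derivation:
Constraint 1 (V < Y) on D(V)={2,3,4,7,8,9} D(Y)={2,3,5,6,7,9}: V {2,3,4,7,8,9}->{2,3,4,7,8}; Y {2,3,5,6,7,9}->{3,5,6,7,9} => REVISION
Constraint 2 (Z + Y = X) on D(Z)={2,4,5,7,8} D(Y)={3,5,6,7,9} D(X)={2,3,5,6,7,8}: Z {2,4,5,7,8}->{2,4,5}; Y {3,5,6,7,9}->{3,5,6}; X {2,3,5,6,7,8}->{5,7,8} => REVISION
Constraint 3 (Z != V) on D(Z)={2,4,5} D(V)={2,3,4,7,8}: no change => not a revision
Constraint 4 (X + Z = V) on D(X)={5,7,8} D(Z)={2,4,5} D(V)={2,3,4,7,8}: X {5,7,8}->{5}; Z {2,4,5}->{2}; V {2,3,4,7,8}->{7} => REVISION
Total revisions = 3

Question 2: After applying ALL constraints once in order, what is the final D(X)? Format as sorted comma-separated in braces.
Constraint 1 (V < Y) on D(V)={2,3,4,7,8,9} D(Y)={2,3,5,6,7,9}: V {2,3,4,7,8,9}->{2,3,4,7,8}; Y {2,3,5,6,7,9}->{3,5,6,7,9}
Constraint 2 (Z + Y = X) on D(Z)={2,4,5,7,8} D(Y)={3,5,6,7,9} D(X)={2,3,5,6,7,8}: Z {2,4,5,7,8}->{2,4,5}; Y {3,5,6,7,9}->{3,5,6}; X {2,3,5,6,7,8}->{5,7,8}
Constraint 3 (Z != V) on D(Z)={2,4,5} D(V)={2,3,4,7,8}: no change
Constraint 4 (X + Z = V) on D(X)={5,7,8} D(Z)={2,4,5} D(V)={2,3,4,7,8}: X {5,7,8}->{5}; Z {2,4,5}->{2}; V {2,3,4,7,8}->{7}
So after all 4 constraints: D(X) = {5}

Answer: {5}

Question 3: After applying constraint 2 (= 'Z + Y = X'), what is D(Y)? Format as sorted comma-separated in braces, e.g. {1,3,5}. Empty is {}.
Constraint 1 (V < Y) on D(V)={2,3,4,7,8,9} D(Y)={2,3,5,6,7,9}: V {2,3,4,7,8,9}->{2,3,4,7,8}; Y {2,3,5,6,7,9}->{3,5,6,7,9}
Constraint 2 (Z + Y = X) on D(Z)={2,4,5,7,8} D(Y)={3,5,6,7,9} D(X)={2,3,5,6,7,8}: Z {2,4,5,7,8}->{2,4,5}; Y {3,5,6,7,9}->{3,5,6}; X {2,3,5,6,7,8}->{5,7,8}
So after constraint 2: D(Y) = {3,5,6}

Answer: {3,5,6}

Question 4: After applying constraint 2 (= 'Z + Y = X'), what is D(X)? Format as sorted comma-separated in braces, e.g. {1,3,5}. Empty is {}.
Constraint 1 (V < Y) on D(V)={2,3,4,7,8,9} D(Y)={2,3,5,6,7,9}: V {2,3,4,7,8,9}->{2,3,4,7,8}; Y {2,3,5,6,7,9}->{3,5,6,7,9}
Constraint 2 (Z + Y = X) on D(Z)={2,4,5,7,8} D(Y)={3,5,6,7,9} D(X)={2,3,5,6,7,8}: Z {2,4,5,7,8}->{2,4,5}; Y {3,5,6,7,9}->{3,5,6}; X {2,3,5,6,7,8}->{5,7,8}
So after constraint 2: D(X) = {5,7,8}

Answer: {5,7,8}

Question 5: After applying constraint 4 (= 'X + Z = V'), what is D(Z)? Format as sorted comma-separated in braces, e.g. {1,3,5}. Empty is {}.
Answer: {2}

Derivation:
Constraint 1 (V < Y) on D(V)={2,3,4,7,8,9} D(Y)={2,3,5,6,7,9}: V {2,3,4,7,8,9}->{2,3,4,7,8}; Y {2,3,5,6,7,9}->{3,5,6,7,9}
Constraint 2 (Z + Y = X) on D(Z)={2,4,5,7,8} D(Y)={3,5,6,7,9} D(X)={2,3,5,6,7,8}: Z {2,4,5,7,8}->{2,4,5}; Y {3,5,6,7,9}->{3,5,6}; X {2,3,5,6,7,8}->{5,7,8}
Constraint 3 (Z != V) on D(Z)={2,4,5} D(V)={2,3,4,7,8}: no change
Constraint 4 (X + Z = V) on D(X)={5,7,8} D(Z)={2,4,5} D(V)={2,3,4,7,8}: X {5,7,8}->{5}; Z {2,4,5}->{2}; V {2,3,4,7,8}->{7}
So after constraint 4: D(Z) = {2}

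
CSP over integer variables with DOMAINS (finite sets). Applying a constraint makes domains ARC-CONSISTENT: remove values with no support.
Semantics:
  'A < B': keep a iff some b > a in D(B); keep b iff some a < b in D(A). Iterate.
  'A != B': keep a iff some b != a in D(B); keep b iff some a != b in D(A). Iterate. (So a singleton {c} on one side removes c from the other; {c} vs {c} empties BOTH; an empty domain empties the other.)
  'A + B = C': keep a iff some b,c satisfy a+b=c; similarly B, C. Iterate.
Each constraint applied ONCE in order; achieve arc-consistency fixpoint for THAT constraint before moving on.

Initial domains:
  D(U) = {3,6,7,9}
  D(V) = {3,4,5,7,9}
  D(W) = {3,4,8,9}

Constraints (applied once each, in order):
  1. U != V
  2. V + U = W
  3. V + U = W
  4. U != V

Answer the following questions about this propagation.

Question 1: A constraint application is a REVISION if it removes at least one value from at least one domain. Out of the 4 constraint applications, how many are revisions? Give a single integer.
Answer: 1

Derivation:
Constraint 1 (U != V) on D(U)={3,6,7,9} D(V)={3,4,5,7,9}: no change => not a revision
Constraint 2 (V + U = W) on D(V)={3,4,5,7,9} D(U)={3,6,7,9} D(W)={3,4,8,9}: V {3,4,5,7,9}->{3,5}; U {3,6,7,9}->{3,6}; W {3,4,8,9}->{8,9} => REVISION
Constraint 3 (V + U = W) on D(V)={3,5} D(U)={3,6} D(W)={8,9}: no change => not a revision
Constraint 4 (U != V) on D(U)={3,6} D(V)={3,5}: no change => not a revision
Total revisions = 1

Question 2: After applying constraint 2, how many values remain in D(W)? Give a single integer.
Constraint 1 (U != V) on D(U)={3,6,7,9} D(V)={3,4,5,7,9}: no change
Constraint 2 (V + U = W) on D(V)={3,4,5,7,9} D(U)={3,6,7,9} D(W)={3,4,8,9}: V {3,4,5,7,9}->{3,5}; U {3,6,7,9}->{3,6}; W {3,4,8,9}->{8,9}
So after constraint 2: D(W)={8,9}, size = 2

Answer: 2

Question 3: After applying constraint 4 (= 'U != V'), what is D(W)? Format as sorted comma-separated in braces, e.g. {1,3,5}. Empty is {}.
Answer: {8,9}

Derivation:
Constraint 1 (U != V) on D(U)={3,6,7,9} D(V)={3,4,5,7,9}: no change
Constraint 2 (V + U = W) on D(V)={3,4,5,7,9} D(U)={3,6,7,9} D(W)={3,4,8,9}: V {3,4,5,7,9}->{3,5}; U {3,6,7,9}->{3,6}; W {3,4,8,9}->{8,9}
Constraint 3 (V + U = W) on D(V)={3,5} D(U)={3,6} D(W)={8,9}: no change
Constraint 4 (U != V) on D(U)={3,6} D(V)={3,5}: no change
So after constraint 4: D(W) = {8,9}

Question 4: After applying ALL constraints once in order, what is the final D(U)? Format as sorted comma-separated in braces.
Answer: {3,6}

Derivation:
Constraint 1 (U != V) on D(U)={3,6,7,9} D(V)={3,4,5,7,9}: no change
Constraint 2 (V + U = W) on D(V)={3,4,5,7,9} D(U)={3,6,7,9} D(W)={3,4,8,9}: V {3,4,5,7,9}->{3,5}; U {3,6,7,9}->{3,6}; W {3,4,8,9}->{8,9}
Constraint 3 (V + U = W) on D(V)={3,5} D(U)={3,6} D(W)={8,9}: no change
Constraint 4 (U != V) on D(U)={3,6} D(V)={3,5}: no change
So after all 4 constraints: D(U) = {3,6}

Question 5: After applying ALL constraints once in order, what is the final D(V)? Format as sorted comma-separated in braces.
Answer: {3,5}

Derivation:
Constraint 1 (U != V) on D(U)={3,6,7,9} D(V)={3,4,5,7,9}: no change
Constraint 2 (V + U = W) on D(V)={3,4,5,7,9} D(U)={3,6,7,9} D(W)={3,4,8,9}: V {3,4,5,7,9}->{3,5}; U {3,6,7,9}->{3,6}; W {3,4,8,9}->{8,9}
Constraint 3 (V + U = W) on D(V)={3,5} D(U)={3,6} D(W)={8,9}: no change
Constraint 4 (U != V) on D(U)={3,6} D(V)={3,5}: no change
So after all 4 constraints: D(V) = {3,5}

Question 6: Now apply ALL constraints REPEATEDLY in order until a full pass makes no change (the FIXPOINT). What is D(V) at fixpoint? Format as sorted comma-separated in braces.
pass 0 (initial): D(V)={3,4,5,7,9}
pass 1: U {3,6,7,9}->{3,6}; V {3,4,5,7,9}->{3,5}; W {3,4,8,9}->{8,9}
pass 2: no change
Fixpoint after 2 passes: D(V) = {3,5}

Answer: {3,5}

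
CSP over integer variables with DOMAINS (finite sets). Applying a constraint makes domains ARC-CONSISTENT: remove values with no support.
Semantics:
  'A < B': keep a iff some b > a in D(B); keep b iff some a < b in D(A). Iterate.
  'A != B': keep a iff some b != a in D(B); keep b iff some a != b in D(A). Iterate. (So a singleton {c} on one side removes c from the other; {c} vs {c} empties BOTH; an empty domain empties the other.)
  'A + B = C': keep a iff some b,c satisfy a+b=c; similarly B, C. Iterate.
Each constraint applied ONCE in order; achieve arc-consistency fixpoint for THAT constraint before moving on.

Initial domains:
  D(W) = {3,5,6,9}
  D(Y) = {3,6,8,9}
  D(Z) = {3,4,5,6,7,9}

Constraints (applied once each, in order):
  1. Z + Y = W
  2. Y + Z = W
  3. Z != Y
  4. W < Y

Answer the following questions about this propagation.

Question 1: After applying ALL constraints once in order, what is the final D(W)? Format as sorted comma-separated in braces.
Answer: {}

Derivation:
Constraint 1 (Z + Y = W) on D(Z)={3,4,5,6,7,9} D(Y)={3,6,8,9} D(W)={3,5,6,9}: Z {3,4,5,6,7,9}->{3,6}; Y {3,6,8,9}->{3,6}; W {3,5,6,9}->{6,9}
Constraint 2 (Y + Z = W) on D(Y)={3,6} D(Z)={3,6} D(W)={6,9}: no change
Constraint 3 (Z != Y) on D(Z)={3,6} D(Y)={3,6}: no change
Constraint 4 (W < Y) on D(W)={6,9} D(Y)={3,6}: W {6,9}->{}; Y {3,6}->{}
So after all 4 constraints: D(W) = {}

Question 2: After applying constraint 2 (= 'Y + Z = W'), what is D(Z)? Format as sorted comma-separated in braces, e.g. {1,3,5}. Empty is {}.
Answer: {3,6}

Derivation:
Constraint 1 (Z + Y = W) on D(Z)={3,4,5,6,7,9} D(Y)={3,6,8,9} D(W)={3,5,6,9}: Z {3,4,5,6,7,9}->{3,6}; Y {3,6,8,9}->{3,6}; W {3,5,6,9}->{6,9}
Constraint 2 (Y + Z = W) on D(Y)={3,6} D(Z)={3,6} D(W)={6,9}: no change
So after constraint 2: D(Z) = {3,6}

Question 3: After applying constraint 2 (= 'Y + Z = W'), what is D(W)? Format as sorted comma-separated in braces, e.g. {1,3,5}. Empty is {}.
Constraint 1 (Z + Y = W) on D(Z)={3,4,5,6,7,9} D(Y)={3,6,8,9} D(W)={3,5,6,9}: Z {3,4,5,6,7,9}->{3,6}; Y {3,6,8,9}->{3,6}; W {3,5,6,9}->{6,9}
Constraint 2 (Y + Z = W) on D(Y)={3,6} D(Z)={3,6} D(W)={6,9}: no change
So after constraint 2: D(W) = {6,9}

Answer: {6,9}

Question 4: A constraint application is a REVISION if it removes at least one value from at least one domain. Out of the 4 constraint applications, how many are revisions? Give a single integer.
Answer: 2

Derivation:
Constraint 1 (Z + Y = W) on D(Z)={3,4,5,6,7,9} D(Y)={3,6,8,9} D(W)={3,5,6,9}: Z {3,4,5,6,7,9}->{3,6}; Y {3,6,8,9}->{3,6}; W {3,5,6,9}->{6,9} => REVISION
Constraint 2 (Y + Z = W) on D(Y)={3,6} D(Z)={3,6} D(W)={6,9}: no change => not a revision
Constraint 3 (Z != Y) on D(Z)={3,6} D(Y)={3,6}: no change => not a revision
Constraint 4 (W < Y) on D(W)={6,9} D(Y)={3,6}: W {6,9}->{}; Y {3,6}->{} => REVISION
Total revisions = 2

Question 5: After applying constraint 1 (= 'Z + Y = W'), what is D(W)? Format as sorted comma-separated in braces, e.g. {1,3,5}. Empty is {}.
Answer: {6,9}

Derivation:
Constraint 1 (Z + Y = W) on D(Z)={3,4,5,6,7,9} D(Y)={3,6,8,9} D(W)={3,5,6,9}: Z {3,4,5,6,7,9}->{3,6}; Y {3,6,8,9}->{3,6}; W {3,5,6,9}->{6,9}
So after constraint 1: D(W) = {6,9}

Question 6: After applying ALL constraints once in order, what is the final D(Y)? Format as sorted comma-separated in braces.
Answer: {}

Derivation:
Constraint 1 (Z + Y = W) on D(Z)={3,4,5,6,7,9} D(Y)={3,6,8,9} D(W)={3,5,6,9}: Z {3,4,5,6,7,9}->{3,6}; Y {3,6,8,9}->{3,6}; W {3,5,6,9}->{6,9}
Constraint 2 (Y + Z = W) on D(Y)={3,6} D(Z)={3,6} D(W)={6,9}: no change
Constraint 3 (Z != Y) on D(Z)={3,6} D(Y)={3,6}: no change
Constraint 4 (W < Y) on D(W)={6,9} D(Y)={3,6}: W {6,9}->{}; Y {3,6}->{}
So after all 4 constraints: D(Y) = {}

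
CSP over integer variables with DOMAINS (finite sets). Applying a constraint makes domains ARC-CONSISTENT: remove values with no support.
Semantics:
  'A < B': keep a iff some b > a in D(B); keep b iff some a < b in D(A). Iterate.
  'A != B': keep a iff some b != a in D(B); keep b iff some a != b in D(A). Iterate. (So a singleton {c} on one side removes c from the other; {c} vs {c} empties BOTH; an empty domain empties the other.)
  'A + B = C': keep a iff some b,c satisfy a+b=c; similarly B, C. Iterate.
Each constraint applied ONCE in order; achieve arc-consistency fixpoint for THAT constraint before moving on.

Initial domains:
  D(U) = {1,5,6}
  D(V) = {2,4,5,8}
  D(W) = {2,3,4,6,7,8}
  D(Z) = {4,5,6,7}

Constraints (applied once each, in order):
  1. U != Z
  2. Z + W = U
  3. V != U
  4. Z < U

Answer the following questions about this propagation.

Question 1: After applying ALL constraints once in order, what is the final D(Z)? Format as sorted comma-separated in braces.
Constraint 1 (U != Z) on D(U)={1,5,6} D(Z)={4,5,6,7}: no change
Constraint 2 (Z + W = U) on D(Z)={4,5,6,7} D(W)={2,3,4,6,7,8} D(U)={1,5,6}: Z {4,5,6,7}->{4}; W {2,3,4,6,7,8}->{2}; U {1,5,6}->{6}
Constraint 3 (V != U) on D(V)={2,4,5,8} D(U)={6}: no change
Constraint 4 (Z < U) on D(Z)={4} D(U)={6}: no change
So after all 4 constraints: D(Z) = {4}

Answer: {4}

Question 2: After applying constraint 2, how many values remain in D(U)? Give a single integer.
Constraint 1 (U != Z) on D(U)={1,5,6} D(Z)={4,5,6,7}: no change
Constraint 2 (Z + W = U) on D(Z)={4,5,6,7} D(W)={2,3,4,6,7,8} D(U)={1,5,6}: Z {4,5,6,7}->{4}; W {2,3,4,6,7,8}->{2}; U {1,5,6}->{6}
So after constraint 2: D(U)={6}, size = 1

Answer: 1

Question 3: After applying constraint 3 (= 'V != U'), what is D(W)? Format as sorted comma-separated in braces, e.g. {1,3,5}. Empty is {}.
Constraint 1 (U != Z) on D(U)={1,5,6} D(Z)={4,5,6,7}: no change
Constraint 2 (Z + W = U) on D(Z)={4,5,6,7} D(W)={2,3,4,6,7,8} D(U)={1,5,6}: Z {4,5,6,7}->{4}; W {2,3,4,6,7,8}->{2}; U {1,5,6}->{6}
Constraint 3 (V != U) on D(V)={2,4,5,8} D(U)={6}: no change
So after constraint 3: D(W) = {2}

Answer: {2}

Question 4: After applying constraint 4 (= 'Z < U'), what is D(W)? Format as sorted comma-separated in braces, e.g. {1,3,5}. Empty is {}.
Constraint 1 (U != Z) on D(U)={1,5,6} D(Z)={4,5,6,7}: no change
Constraint 2 (Z + W = U) on D(Z)={4,5,6,7} D(W)={2,3,4,6,7,8} D(U)={1,5,6}: Z {4,5,6,7}->{4}; W {2,3,4,6,7,8}->{2}; U {1,5,6}->{6}
Constraint 3 (V != U) on D(V)={2,4,5,8} D(U)={6}: no change
Constraint 4 (Z < U) on D(Z)={4} D(U)={6}: no change
So after constraint 4: D(W) = {2}

Answer: {2}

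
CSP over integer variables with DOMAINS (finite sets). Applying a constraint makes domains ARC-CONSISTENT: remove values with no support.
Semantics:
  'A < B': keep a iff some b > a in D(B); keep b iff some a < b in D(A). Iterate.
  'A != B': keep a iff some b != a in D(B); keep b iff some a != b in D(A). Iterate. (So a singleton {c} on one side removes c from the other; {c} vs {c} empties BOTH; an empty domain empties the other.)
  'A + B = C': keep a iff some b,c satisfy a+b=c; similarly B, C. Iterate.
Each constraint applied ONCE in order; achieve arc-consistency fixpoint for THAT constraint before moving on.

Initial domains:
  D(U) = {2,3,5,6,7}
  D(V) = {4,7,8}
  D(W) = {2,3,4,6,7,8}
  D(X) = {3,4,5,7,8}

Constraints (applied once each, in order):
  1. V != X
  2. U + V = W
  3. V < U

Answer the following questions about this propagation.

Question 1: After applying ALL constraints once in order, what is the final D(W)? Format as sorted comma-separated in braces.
Constraint 1 (V != X) on D(V)={4,7,8} D(X)={3,4,5,7,8}: no change
Constraint 2 (U + V = W) on D(U)={2,3,5,6,7} D(V)={4,7,8} D(W)={2,3,4,6,7,8}: U {2,3,5,6,7}->{2,3}; V {4,7,8}->{4}; W {2,3,4,6,7,8}->{6,7}
Constraint 3 (V < U) on D(V)={4} D(U)={2,3}: V {4}->{}; U {2,3}->{}
So after all 3 constraints: D(W) = {6,7}

Answer: {6,7}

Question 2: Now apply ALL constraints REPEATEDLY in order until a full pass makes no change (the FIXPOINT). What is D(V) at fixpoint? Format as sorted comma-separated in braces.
Answer: {}

Derivation:
pass 0 (initial): D(V)={4,7,8}
pass 1: U {2,3,5,6,7}->{}; V {4,7,8}->{}; W {2,3,4,6,7,8}->{6,7}
pass 2: W {6,7}->{}; X {3,4,5,7,8}->{}
pass 3: no change
Fixpoint after 3 passes: D(V) = {}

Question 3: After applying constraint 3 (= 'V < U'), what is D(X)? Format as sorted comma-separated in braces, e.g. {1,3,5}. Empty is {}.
Answer: {3,4,5,7,8}

Derivation:
Constraint 1 (V != X) on D(V)={4,7,8} D(X)={3,4,5,7,8}: no change
Constraint 2 (U + V = W) on D(U)={2,3,5,6,7} D(V)={4,7,8} D(W)={2,3,4,6,7,8}: U {2,3,5,6,7}->{2,3}; V {4,7,8}->{4}; W {2,3,4,6,7,8}->{6,7}
Constraint 3 (V < U) on D(V)={4} D(U)={2,3}: V {4}->{}; U {2,3}->{}
So after constraint 3: D(X) = {3,4,5,7,8}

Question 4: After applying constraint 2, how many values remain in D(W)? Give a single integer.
Constraint 1 (V != X) on D(V)={4,7,8} D(X)={3,4,5,7,8}: no change
Constraint 2 (U + V = W) on D(U)={2,3,5,6,7} D(V)={4,7,8} D(W)={2,3,4,6,7,8}: U {2,3,5,6,7}->{2,3}; V {4,7,8}->{4}; W {2,3,4,6,7,8}->{6,7}
So after constraint 2: D(W)={6,7}, size = 2

Answer: 2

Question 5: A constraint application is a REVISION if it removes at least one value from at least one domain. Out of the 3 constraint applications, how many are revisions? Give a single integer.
Answer: 2

Derivation:
Constraint 1 (V != X) on D(V)={4,7,8} D(X)={3,4,5,7,8}: no change => not a revision
Constraint 2 (U + V = W) on D(U)={2,3,5,6,7} D(V)={4,7,8} D(W)={2,3,4,6,7,8}: U {2,3,5,6,7}->{2,3}; V {4,7,8}->{4}; W {2,3,4,6,7,8}->{6,7} => REVISION
Constraint 3 (V < U) on D(V)={4} D(U)={2,3}: V {4}->{}; U {2,3}->{} => REVISION
Total revisions = 2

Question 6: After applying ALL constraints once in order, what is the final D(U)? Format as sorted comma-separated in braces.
Answer: {}

Derivation:
Constraint 1 (V != X) on D(V)={4,7,8} D(X)={3,4,5,7,8}: no change
Constraint 2 (U + V = W) on D(U)={2,3,5,6,7} D(V)={4,7,8} D(W)={2,3,4,6,7,8}: U {2,3,5,6,7}->{2,3}; V {4,7,8}->{4}; W {2,3,4,6,7,8}->{6,7}
Constraint 3 (V < U) on D(V)={4} D(U)={2,3}: V {4}->{}; U {2,3}->{}
So after all 3 constraints: D(U) = {}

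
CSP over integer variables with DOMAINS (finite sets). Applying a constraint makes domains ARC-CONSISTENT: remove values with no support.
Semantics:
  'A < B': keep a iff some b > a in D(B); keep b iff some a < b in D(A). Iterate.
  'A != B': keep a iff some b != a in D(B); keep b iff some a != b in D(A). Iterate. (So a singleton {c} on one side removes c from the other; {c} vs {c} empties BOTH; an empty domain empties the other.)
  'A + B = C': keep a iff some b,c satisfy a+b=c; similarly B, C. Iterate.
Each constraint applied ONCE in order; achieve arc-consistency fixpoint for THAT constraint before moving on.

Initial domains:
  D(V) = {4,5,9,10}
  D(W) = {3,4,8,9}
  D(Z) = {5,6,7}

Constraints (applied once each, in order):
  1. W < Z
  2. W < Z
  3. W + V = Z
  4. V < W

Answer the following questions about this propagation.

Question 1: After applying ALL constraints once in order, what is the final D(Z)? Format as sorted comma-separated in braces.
Answer: {7}

Derivation:
Constraint 1 (W < Z) on D(W)={3,4,8,9} D(Z)={5,6,7}: W {3,4,8,9}->{3,4}
Constraint 2 (W < Z) on D(W)={3,4} D(Z)={5,6,7}: no change
Constraint 3 (W + V = Z) on D(W)={3,4} D(V)={4,5,9,10} D(Z)={5,6,7}: W {3,4}->{3}; V {4,5,9,10}->{4}; Z {5,6,7}->{7}
Constraint 4 (V < W) on D(V)={4} D(W)={3}: V {4}->{}; W {3}->{}
So after all 4 constraints: D(Z) = {7}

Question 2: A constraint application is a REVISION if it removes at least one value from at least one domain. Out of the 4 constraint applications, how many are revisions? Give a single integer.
Answer: 3

Derivation:
Constraint 1 (W < Z) on D(W)={3,4,8,9} D(Z)={5,6,7}: W {3,4,8,9}->{3,4} => REVISION
Constraint 2 (W < Z) on D(W)={3,4} D(Z)={5,6,7}: no change => not a revision
Constraint 3 (W + V = Z) on D(W)={3,4} D(V)={4,5,9,10} D(Z)={5,6,7}: W {3,4}->{3}; V {4,5,9,10}->{4}; Z {5,6,7}->{7} => REVISION
Constraint 4 (V < W) on D(V)={4} D(W)={3}: V {4}->{}; W {3}->{} => REVISION
Total revisions = 3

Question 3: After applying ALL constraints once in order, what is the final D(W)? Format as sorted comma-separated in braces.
Constraint 1 (W < Z) on D(W)={3,4,8,9} D(Z)={5,6,7}: W {3,4,8,9}->{3,4}
Constraint 2 (W < Z) on D(W)={3,4} D(Z)={5,6,7}: no change
Constraint 3 (W + V = Z) on D(W)={3,4} D(V)={4,5,9,10} D(Z)={5,6,7}: W {3,4}->{3}; V {4,5,9,10}->{4}; Z {5,6,7}->{7}
Constraint 4 (V < W) on D(V)={4} D(W)={3}: V {4}->{}; W {3}->{}
So after all 4 constraints: D(W) = {}

Answer: {}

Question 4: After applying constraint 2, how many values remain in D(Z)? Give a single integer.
Answer: 3

Derivation:
Constraint 1 (W < Z) on D(W)={3,4,8,9} D(Z)={5,6,7}: W {3,4,8,9}->{3,4}
Constraint 2 (W < Z) on D(W)={3,4} D(Z)={5,6,7}: no change
So after constraint 2: D(Z)={5,6,7}, size = 3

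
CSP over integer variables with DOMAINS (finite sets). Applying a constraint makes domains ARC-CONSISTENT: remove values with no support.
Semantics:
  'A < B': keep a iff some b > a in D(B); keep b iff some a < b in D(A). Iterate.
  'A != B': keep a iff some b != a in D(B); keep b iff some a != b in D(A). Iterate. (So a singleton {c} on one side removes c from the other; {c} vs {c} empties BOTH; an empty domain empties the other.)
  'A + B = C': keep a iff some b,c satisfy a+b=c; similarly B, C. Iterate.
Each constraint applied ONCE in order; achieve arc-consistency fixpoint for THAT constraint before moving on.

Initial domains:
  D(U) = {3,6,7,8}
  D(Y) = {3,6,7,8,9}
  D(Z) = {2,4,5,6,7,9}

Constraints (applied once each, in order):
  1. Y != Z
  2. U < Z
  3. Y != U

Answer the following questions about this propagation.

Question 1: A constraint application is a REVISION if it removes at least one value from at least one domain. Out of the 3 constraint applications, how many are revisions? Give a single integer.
Answer: 1

Derivation:
Constraint 1 (Y != Z) on D(Y)={3,6,7,8,9} D(Z)={2,4,5,6,7,9}: no change => not a revision
Constraint 2 (U < Z) on D(U)={3,6,7,8} D(Z)={2,4,5,6,7,9}: Z {2,4,5,6,7,9}->{4,5,6,7,9} => REVISION
Constraint 3 (Y != U) on D(Y)={3,6,7,8,9} D(U)={3,6,7,8}: no change => not a revision
Total revisions = 1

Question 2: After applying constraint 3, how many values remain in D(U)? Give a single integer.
Answer: 4

Derivation:
Constraint 1 (Y != Z) on D(Y)={3,6,7,8,9} D(Z)={2,4,5,6,7,9}: no change
Constraint 2 (U < Z) on D(U)={3,6,7,8} D(Z)={2,4,5,6,7,9}: Z {2,4,5,6,7,9}->{4,5,6,7,9}
Constraint 3 (Y != U) on D(Y)={3,6,7,8,9} D(U)={3,6,7,8}: no change
So after constraint 3: D(U)={3,6,7,8}, size = 4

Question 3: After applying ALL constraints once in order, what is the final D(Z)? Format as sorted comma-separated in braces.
Constraint 1 (Y != Z) on D(Y)={3,6,7,8,9} D(Z)={2,4,5,6,7,9}: no change
Constraint 2 (U < Z) on D(U)={3,6,7,8} D(Z)={2,4,5,6,7,9}: Z {2,4,5,6,7,9}->{4,5,6,7,9}
Constraint 3 (Y != U) on D(Y)={3,6,7,8,9} D(U)={3,6,7,8}: no change
So after all 3 constraints: D(Z) = {4,5,6,7,9}

Answer: {4,5,6,7,9}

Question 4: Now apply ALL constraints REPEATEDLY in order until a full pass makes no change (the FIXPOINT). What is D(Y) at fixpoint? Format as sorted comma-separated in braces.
Answer: {3,6,7,8,9}

Derivation:
pass 0 (initial): D(Y)={3,6,7,8,9}
pass 1: Z {2,4,5,6,7,9}->{4,5,6,7,9}
pass 2: no change
Fixpoint after 2 passes: D(Y) = {3,6,7,8,9}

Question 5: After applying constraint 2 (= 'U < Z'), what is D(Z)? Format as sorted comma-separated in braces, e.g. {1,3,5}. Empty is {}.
Constraint 1 (Y != Z) on D(Y)={3,6,7,8,9} D(Z)={2,4,5,6,7,9}: no change
Constraint 2 (U < Z) on D(U)={3,6,7,8} D(Z)={2,4,5,6,7,9}: Z {2,4,5,6,7,9}->{4,5,6,7,9}
So after constraint 2: D(Z) = {4,5,6,7,9}

Answer: {4,5,6,7,9}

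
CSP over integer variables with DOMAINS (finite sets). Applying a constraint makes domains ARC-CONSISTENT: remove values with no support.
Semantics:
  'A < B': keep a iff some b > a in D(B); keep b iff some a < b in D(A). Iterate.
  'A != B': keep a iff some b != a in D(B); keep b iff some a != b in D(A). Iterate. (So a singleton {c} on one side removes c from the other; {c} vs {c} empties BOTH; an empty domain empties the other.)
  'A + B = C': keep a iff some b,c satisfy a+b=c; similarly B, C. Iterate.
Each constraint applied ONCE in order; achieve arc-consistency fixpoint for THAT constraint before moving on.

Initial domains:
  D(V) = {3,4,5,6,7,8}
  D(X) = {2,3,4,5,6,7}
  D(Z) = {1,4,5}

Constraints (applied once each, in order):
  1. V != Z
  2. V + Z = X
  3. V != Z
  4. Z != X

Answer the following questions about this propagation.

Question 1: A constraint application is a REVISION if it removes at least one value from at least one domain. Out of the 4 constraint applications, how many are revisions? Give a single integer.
Answer: 1

Derivation:
Constraint 1 (V != Z) on D(V)={3,4,5,6,7,8} D(Z)={1,4,5}: no change => not a revision
Constraint 2 (V + Z = X) on D(V)={3,4,5,6,7,8} D(Z)={1,4,5} D(X)={2,3,4,5,6,7}: V {3,4,5,6,7,8}->{3,4,5,6}; Z {1,4,5}->{1,4}; X {2,3,4,5,6,7}->{4,5,6,7} => REVISION
Constraint 3 (V != Z) on D(V)={3,4,5,6} D(Z)={1,4}: no change => not a revision
Constraint 4 (Z != X) on D(Z)={1,4} D(X)={4,5,6,7}: no change => not a revision
Total revisions = 1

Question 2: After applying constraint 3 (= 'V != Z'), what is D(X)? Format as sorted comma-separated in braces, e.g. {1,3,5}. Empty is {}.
Answer: {4,5,6,7}

Derivation:
Constraint 1 (V != Z) on D(V)={3,4,5,6,7,8} D(Z)={1,4,5}: no change
Constraint 2 (V + Z = X) on D(V)={3,4,5,6,7,8} D(Z)={1,4,5} D(X)={2,3,4,5,6,7}: V {3,4,5,6,7,8}->{3,4,5,6}; Z {1,4,5}->{1,4}; X {2,3,4,5,6,7}->{4,5,6,7}
Constraint 3 (V != Z) on D(V)={3,4,5,6} D(Z)={1,4}: no change
So after constraint 3: D(X) = {4,5,6,7}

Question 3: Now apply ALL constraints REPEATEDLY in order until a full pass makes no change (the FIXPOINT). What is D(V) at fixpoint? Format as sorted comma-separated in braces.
pass 0 (initial): D(V)={3,4,5,6,7,8}
pass 1: V {3,4,5,6,7,8}->{3,4,5,6}; X {2,3,4,5,6,7}->{4,5,6,7}; Z {1,4,5}->{1,4}
pass 2: no change
Fixpoint after 2 passes: D(V) = {3,4,5,6}

Answer: {3,4,5,6}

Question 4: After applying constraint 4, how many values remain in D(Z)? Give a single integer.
Constraint 1 (V != Z) on D(V)={3,4,5,6,7,8} D(Z)={1,4,5}: no change
Constraint 2 (V + Z = X) on D(V)={3,4,5,6,7,8} D(Z)={1,4,5} D(X)={2,3,4,5,6,7}: V {3,4,5,6,7,8}->{3,4,5,6}; Z {1,4,5}->{1,4}; X {2,3,4,5,6,7}->{4,5,6,7}
Constraint 3 (V != Z) on D(V)={3,4,5,6} D(Z)={1,4}: no change
Constraint 4 (Z != X) on D(Z)={1,4} D(X)={4,5,6,7}: no change
So after constraint 4: D(Z)={1,4}, size = 2

Answer: 2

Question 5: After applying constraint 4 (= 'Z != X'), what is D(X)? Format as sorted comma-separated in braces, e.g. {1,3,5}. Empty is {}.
Constraint 1 (V != Z) on D(V)={3,4,5,6,7,8} D(Z)={1,4,5}: no change
Constraint 2 (V + Z = X) on D(V)={3,4,5,6,7,8} D(Z)={1,4,5} D(X)={2,3,4,5,6,7}: V {3,4,5,6,7,8}->{3,4,5,6}; Z {1,4,5}->{1,4}; X {2,3,4,5,6,7}->{4,5,6,7}
Constraint 3 (V != Z) on D(V)={3,4,5,6} D(Z)={1,4}: no change
Constraint 4 (Z != X) on D(Z)={1,4} D(X)={4,5,6,7}: no change
So after constraint 4: D(X) = {4,5,6,7}

Answer: {4,5,6,7}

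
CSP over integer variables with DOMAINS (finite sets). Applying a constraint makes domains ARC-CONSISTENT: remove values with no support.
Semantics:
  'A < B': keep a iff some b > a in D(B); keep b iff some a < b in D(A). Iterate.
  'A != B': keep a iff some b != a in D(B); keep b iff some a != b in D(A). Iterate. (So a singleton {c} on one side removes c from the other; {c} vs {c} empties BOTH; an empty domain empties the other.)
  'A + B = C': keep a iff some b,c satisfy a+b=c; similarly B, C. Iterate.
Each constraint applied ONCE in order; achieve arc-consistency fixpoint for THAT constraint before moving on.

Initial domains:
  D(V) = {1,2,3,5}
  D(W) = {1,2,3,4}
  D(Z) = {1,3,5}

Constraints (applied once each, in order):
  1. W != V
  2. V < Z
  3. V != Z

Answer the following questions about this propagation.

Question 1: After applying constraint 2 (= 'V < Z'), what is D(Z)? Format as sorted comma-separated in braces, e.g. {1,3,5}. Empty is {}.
Answer: {3,5}

Derivation:
Constraint 1 (W != V) on D(W)={1,2,3,4} D(V)={1,2,3,5}: no change
Constraint 2 (V < Z) on D(V)={1,2,3,5} D(Z)={1,3,5}: V {1,2,3,5}->{1,2,3}; Z {1,3,5}->{3,5}
So after constraint 2: D(Z) = {3,5}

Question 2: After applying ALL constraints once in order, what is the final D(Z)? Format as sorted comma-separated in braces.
Answer: {3,5}

Derivation:
Constraint 1 (W != V) on D(W)={1,2,3,4} D(V)={1,2,3,5}: no change
Constraint 2 (V < Z) on D(V)={1,2,3,5} D(Z)={1,3,5}: V {1,2,3,5}->{1,2,3}; Z {1,3,5}->{3,5}
Constraint 3 (V != Z) on D(V)={1,2,3} D(Z)={3,5}: no change
So after all 3 constraints: D(Z) = {3,5}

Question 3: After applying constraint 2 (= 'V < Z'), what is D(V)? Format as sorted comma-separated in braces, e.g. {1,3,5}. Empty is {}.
Constraint 1 (W != V) on D(W)={1,2,3,4} D(V)={1,2,3,5}: no change
Constraint 2 (V < Z) on D(V)={1,2,3,5} D(Z)={1,3,5}: V {1,2,3,5}->{1,2,3}; Z {1,3,5}->{3,5}
So after constraint 2: D(V) = {1,2,3}

Answer: {1,2,3}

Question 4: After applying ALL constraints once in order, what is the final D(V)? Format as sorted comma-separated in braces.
Constraint 1 (W != V) on D(W)={1,2,3,4} D(V)={1,2,3,5}: no change
Constraint 2 (V < Z) on D(V)={1,2,3,5} D(Z)={1,3,5}: V {1,2,3,5}->{1,2,3}; Z {1,3,5}->{3,5}
Constraint 3 (V != Z) on D(V)={1,2,3} D(Z)={3,5}: no change
So after all 3 constraints: D(V) = {1,2,3}

Answer: {1,2,3}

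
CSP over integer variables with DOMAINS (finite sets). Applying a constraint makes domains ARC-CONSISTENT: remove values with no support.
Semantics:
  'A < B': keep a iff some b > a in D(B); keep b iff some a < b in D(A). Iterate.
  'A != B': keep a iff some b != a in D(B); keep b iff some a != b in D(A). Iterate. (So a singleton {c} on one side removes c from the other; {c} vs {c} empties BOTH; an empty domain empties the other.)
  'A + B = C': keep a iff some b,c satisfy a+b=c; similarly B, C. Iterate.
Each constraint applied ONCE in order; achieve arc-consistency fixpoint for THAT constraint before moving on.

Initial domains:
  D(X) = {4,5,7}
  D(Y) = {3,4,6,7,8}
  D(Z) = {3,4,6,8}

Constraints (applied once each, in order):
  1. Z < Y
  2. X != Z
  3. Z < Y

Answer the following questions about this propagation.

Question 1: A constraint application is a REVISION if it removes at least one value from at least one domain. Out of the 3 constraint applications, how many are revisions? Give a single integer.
Answer: 1

Derivation:
Constraint 1 (Z < Y) on D(Z)={3,4,6,8} D(Y)={3,4,6,7,8}: Z {3,4,6,8}->{3,4,6}; Y {3,4,6,7,8}->{4,6,7,8} => REVISION
Constraint 2 (X != Z) on D(X)={4,5,7} D(Z)={3,4,6}: no change => not a revision
Constraint 3 (Z < Y) on D(Z)={3,4,6} D(Y)={4,6,7,8}: no change => not a revision
Total revisions = 1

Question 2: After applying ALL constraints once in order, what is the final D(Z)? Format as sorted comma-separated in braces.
Constraint 1 (Z < Y) on D(Z)={3,4,6,8} D(Y)={3,4,6,7,8}: Z {3,4,6,8}->{3,4,6}; Y {3,4,6,7,8}->{4,6,7,8}
Constraint 2 (X != Z) on D(X)={4,5,7} D(Z)={3,4,6}: no change
Constraint 3 (Z < Y) on D(Z)={3,4,6} D(Y)={4,6,7,8}: no change
So after all 3 constraints: D(Z) = {3,4,6}

Answer: {3,4,6}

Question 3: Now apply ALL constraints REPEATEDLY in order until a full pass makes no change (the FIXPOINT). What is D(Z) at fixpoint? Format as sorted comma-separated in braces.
pass 0 (initial): D(Z)={3,4,6,8}
pass 1: Y {3,4,6,7,8}->{4,6,7,8}; Z {3,4,6,8}->{3,4,6}
pass 2: no change
Fixpoint after 2 passes: D(Z) = {3,4,6}

Answer: {3,4,6}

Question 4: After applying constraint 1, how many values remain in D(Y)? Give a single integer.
Answer: 4

Derivation:
Constraint 1 (Z < Y) on D(Z)={3,4,6,8} D(Y)={3,4,6,7,8}: Z {3,4,6,8}->{3,4,6}; Y {3,4,6,7,8}->{4,6,7,8}
So after constraint 1: D(Y)={4,6,7,8}, size = 4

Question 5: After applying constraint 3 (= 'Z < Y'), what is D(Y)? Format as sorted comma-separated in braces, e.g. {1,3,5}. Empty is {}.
Constraint 1 (Z < Y) on D(Z)={3,4,6,8} D(Y)={3,4,6,7,8}: Z {3,4,6,8}->{3,4,6}; Y {3,4,6,7,8}->{4,6,7,8}
Constraint 2 (X != Z) on D(X)={4,5,7} D(Z)={3,4,6}: no change
Constraint 3 (Z < Y) on D(Z)={3,4,6} D(Y)={4,6,7,8}: no change
So after constraint 3: D(Y) = {4,6,7,8}

Answer: {4,6,7,8}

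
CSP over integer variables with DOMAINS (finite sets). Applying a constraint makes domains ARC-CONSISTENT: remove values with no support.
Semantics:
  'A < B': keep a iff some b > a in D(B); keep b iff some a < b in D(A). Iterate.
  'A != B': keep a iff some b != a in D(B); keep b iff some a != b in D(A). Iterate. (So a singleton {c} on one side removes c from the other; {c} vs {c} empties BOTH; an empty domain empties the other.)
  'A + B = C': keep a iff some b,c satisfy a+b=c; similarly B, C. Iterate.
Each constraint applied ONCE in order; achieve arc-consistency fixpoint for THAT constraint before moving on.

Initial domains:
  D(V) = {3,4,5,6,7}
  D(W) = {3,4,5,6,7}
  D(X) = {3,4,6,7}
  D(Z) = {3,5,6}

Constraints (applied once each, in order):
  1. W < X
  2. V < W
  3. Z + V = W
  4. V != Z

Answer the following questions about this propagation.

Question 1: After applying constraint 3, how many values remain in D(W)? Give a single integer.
Constraint 1 (W < X) on D(W)={3,4,5,6,7} D(X)={3,4,6,7}: W {3,4,5,6,7}->{3,4,5,6}; X {3,4,6,7}->{4,6,7}
Constraint 2 (V < W) on D(V)={3,4,5,6,7} D(W)={3,4,5,6}: V {3,4,5,6,7}->{3,4,5}; W {3,4,5,6}->{4,5,6}
Constraint 3 (Z + V = W) on D(Z)={3,5,6} D(V)={3,4,5} D(W)={4,5,6}: Z {3,5,6}->{3}; V {3,4,5}->{3}; W {4,5,6}->{6}
So after constraint 3: D(W)={6}, size = 1

Answer: 1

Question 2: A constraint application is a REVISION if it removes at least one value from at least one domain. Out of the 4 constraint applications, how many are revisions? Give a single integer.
Constraint 1 (W < X) on D(W)={3,4,5,6,7} D(X)={3,4,6,7}: W {3,4,5,6,7}->{3,4,5,6}; X {3,4,6,7}->{4,6,7} => REVISION
Constraint 2 (V < W) on D(V)={3,4,5,6,7} D(W)={3,4,5,6}: V {3,4,5,6,7}->{3,4,5}; W {3,4,5,6}->{4,5,6} => REVISION
Constraint 3 (Z + V = W) on D(Z)={3,5,6} D(V)={3,4,5} D(W)={4,5,6}: Z {3,5,6}->{3}; V {3,4,5}->{3}; W {4,5,6}->{6} => REVISION
Constraint 4 (V != Z) on D(V)={3} D(Z)={3}: V {3}->{}; Z {3}->{} => REVISION
Total revisions = 4

Answer: 4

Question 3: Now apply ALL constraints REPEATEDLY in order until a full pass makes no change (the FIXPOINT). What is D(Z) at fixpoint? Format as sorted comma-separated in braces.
pass 0 (initial): D(Z)={3,5,6}
pass 1: V {3,4,5,6,7}->{}; W {3,4,5,6,7}->{6}; X {3,4,6,7}->{4,6,7}; Z {3,5,6}->{}
pass 2: W {6}->{}; X {4,6,7}->{7}
pass 3: X {7}->{}
pass 4: no change
Fixpoint after 4 passes: D(Z) = {}

Answer: {}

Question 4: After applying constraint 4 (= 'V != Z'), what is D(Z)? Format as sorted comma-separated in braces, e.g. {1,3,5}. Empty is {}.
Answer: {}

Derivation:
Constraint 1 (W < X) on D(W)={3,4,5,6,7} D(X)={3,4,6,7}: W {3,4,5,6,7}->{3,4,5,6}; X {3,4,6,7}->{4,6,7}
Constraint 2 (V < W) on D(V)={3,4,5,6,7} D(W)={3,4,5,6}: V {3,4,5,6,7}->{3,4,5}; W {3,4,5,6}->{4,5,6}
Constraint 3 (Z + V = W) on D(Z)={3,5,6} D(V)={3,4,5} D(W)={4,5,6}: Z {3,5,6}->{3}; V {3,4,5}->{3}; W {4,5,6}->{6}
Constraint 4 (V != Z) on D(V)={3} D(Z)={3}: V {3}->{}; Z {3}->{}
So after constraint 4: D(Z) = {}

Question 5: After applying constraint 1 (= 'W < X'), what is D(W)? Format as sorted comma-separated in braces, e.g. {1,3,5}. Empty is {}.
Answer: {3,4,5,6}

Derivation:
Constraint 1 (W < X) on D(W)={3,4,5,6,7} D(X)={3,4,6,7}: W {3,4,5,6,7}->{3,4,5,6}; X {3,4,6,7}->{4,6,7}
So after constraint 1: D(W) = {3,4,5,6}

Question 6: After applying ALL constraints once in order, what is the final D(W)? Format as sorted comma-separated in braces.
Constraint 1 (W < X) on D(W)={3,4,5,6,7} D(X)={3,4,6,7}: W {3,4,5,6,7}->{3,4,5,6}; X {3,4,6,7}->{4,6,7}
Constraint 2 (V < W) on D(V)={3,4,5,6,7} D(W)={3,4,5,6}: V {3,4,5,6,7}->{3,4,5}; W {3,4,5,6}->{4,5,6}
Constraint 3 (Z + V = W) on D(Z)={3,5,6} D(V)={3,4,5} D(W)={4,5,6}: Z {3,5,6}->{3}; V {3,4,5}->{3}; W {4,5,6}->{6}
Constraint 4 (V != Z) on D(V)={3} D(Z)={3}: V {3}->{}; Z {3}->{}
So after all 4 constraints: D(W) = {6}

Answer: {6}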